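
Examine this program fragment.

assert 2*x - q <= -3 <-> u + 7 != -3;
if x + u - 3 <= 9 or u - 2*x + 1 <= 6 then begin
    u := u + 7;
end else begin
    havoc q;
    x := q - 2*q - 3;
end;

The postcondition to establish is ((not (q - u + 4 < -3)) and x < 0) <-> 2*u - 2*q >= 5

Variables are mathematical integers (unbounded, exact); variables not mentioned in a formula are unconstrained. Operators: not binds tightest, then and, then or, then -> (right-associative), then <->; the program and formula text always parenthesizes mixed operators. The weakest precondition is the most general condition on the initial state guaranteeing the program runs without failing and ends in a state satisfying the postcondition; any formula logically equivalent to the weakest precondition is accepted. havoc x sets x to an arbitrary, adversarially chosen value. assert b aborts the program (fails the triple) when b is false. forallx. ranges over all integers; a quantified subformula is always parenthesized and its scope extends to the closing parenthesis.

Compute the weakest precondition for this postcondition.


Working backward. After the program, the postcondition ((not (q - u + 4 < -3)) and x < 0) <-> 2*u - 2*q >= 5 must hold; in canonical form it is ((not (q < u - 7)) and x < 0) <-> 2*u >= 2*q + 5.
Then branch requires ((not (q < u)) and x < 0) <-> 2*u >= 2*q - 9; else branch requires forall q_1. (((not (q_1 < u - 7)) and q_1 > -3) <-> 2*u >= 2*q_1 + 5).
Before the if: ((u + x <= 12 or u <= 2*x + 5) -> (((not (q < u)) and x < 0) <-> 2*u >= 2*q - 9)) and ((not (u + x <= 12 or u <= 2*x + 5)) -> (forall q_1. (((not (q_1 < u - 7)) and q_1 > -3) <-> 2*u >= 2*q_1 + 5)))
Before assert 2*x - q <= -3 <-> u + 7 != -3: (2*x <= q - 3 <-> u != -10) and ((u + x <= 12 or u <= 2*x + 5) -> (((not (q < u)) and x < 0) <-> 2*u >= 2*q - 9)) and ((not (u + x <= 12 or u <= 2*x + 5)) -> (forall q_1. (((not (q_1 < u - 7)) and q_1 > -3) <-> 2*u >= 2*q_1 + 5)))
Answer: WP = (2*x <= q - 3 <-> u != -10) and ((u + x <= 12 or u <= 2*x + 5) -> (((not (q < u)) and x < 0) <-> 2*u >= 2*q - 9)) and ((not (u + x <= 12 or u <= 2*x + 5)) -> (forall q_1. (((not (q_1 < u - 7)) and q_1 > -3) <-> 2*u >= 2*q_1 + 5)))


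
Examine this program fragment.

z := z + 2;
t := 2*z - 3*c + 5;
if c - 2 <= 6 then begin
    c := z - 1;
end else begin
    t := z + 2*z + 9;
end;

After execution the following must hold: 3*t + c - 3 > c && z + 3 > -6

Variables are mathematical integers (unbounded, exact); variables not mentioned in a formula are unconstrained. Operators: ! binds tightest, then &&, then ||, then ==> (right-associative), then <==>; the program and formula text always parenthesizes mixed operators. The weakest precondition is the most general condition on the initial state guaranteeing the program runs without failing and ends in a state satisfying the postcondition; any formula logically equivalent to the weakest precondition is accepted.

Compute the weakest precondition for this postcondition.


Working backward. After the program, the postcondition 3*t + c - 3 > c && z + 3 > -6 must hold; in canonical form it is 3*t > 3 && z > -9.
Then branch requires 3*t > 3 && z > -9; else branch requires 9*z > -24 && z > -9.
Before the if: (c <= 8 ==> (3*t > 3 && z > -9)) && ((!(c <= 8)) ==> (9*z > -24 && z > -9))
Before t := 2*z - 3*c + 5: (c <= 8 ==> (6*z > 9*c - 12 && z > -9)) && ((!(c <= 8)) ==> (9*z > -24 && z > -9))
Before z := z + 2: (c <= 8 ==> (6*z > 9*c - 24 && z > -11)) && ((!(c <= 8)) ==> (9*z > -42 && z > -11))
Answer: WP = (c <= 8 ==> (6*z > 9*c - 24 && z > -11)) && ((!(c <= 8)) ==> (9*z > -42 && z > -11))


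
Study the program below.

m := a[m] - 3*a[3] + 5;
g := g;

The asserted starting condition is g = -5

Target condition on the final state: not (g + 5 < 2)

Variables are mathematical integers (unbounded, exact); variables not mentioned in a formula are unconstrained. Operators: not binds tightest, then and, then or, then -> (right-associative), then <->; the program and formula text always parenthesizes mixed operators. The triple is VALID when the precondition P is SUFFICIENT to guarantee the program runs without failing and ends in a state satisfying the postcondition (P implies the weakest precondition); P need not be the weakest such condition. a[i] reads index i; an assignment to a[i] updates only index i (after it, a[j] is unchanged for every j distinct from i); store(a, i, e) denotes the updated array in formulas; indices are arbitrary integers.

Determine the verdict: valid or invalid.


Working backward. After the program, the postcondition not (g + 5 < 2) must hold; in canonical form it is not (g < -3).
Before g := g: not (g < -3)
Before m := a[m] - 3*a[3] + 5: not (g < -3)
The weakest precondition is not (g < -3).
Check whether g = -5 implies it.
Countermodel: at the initial state g = -5, the precondition holds but the weakest precondition fails.
Answer: invalid


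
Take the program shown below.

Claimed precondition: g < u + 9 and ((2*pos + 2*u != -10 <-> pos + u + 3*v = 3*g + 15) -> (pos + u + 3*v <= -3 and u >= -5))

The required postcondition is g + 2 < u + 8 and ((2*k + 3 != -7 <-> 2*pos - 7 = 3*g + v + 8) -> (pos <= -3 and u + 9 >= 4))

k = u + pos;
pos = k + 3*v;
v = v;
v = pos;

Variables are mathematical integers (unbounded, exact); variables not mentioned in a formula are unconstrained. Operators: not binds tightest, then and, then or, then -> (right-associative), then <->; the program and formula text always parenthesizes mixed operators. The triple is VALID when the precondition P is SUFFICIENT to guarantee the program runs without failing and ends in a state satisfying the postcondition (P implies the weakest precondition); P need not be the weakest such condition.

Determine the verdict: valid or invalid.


Working backward. After the program, the postcondition g + 2 < u + 8 and ((2*k + 3 != -7 <-> 2*pos - 7 = 3*g + v + 8) -> (pos <= -3 and u + 9 >= 4)) must hold; in canonical form it is g < u + 6 and ((2*k != -10 <-> 2*pos = 3*g + v + 15) -> (pos <= -3 and u >= -5)).
Before v := pos: g < u + 6 and ((2*k != -10 <-> pos = 3*g + 15) -> (pos <= -3 and u >= -5))
Before v := v: g < u + 6 and ((2*k != -10 <-> pos = 3*g + 15) -> (pos <= -3 and u >= -5))
Before pos := k + 3*v: g < u + 6 and ((2*k != -10 <-> k + 3*v = 3*g + 15) -> (k + 3*v <= -3 and u >= -5))
Before k := u + pos: g < u + 6 and ((2*pos + 2*u != -10 <-> pos + u + 3*v = 3*g + 15) -> (pos + u + 3*v <= -3 and u >= -5))
The weakest precondition is g < u + 6 and ((2*pos + 2*u != -10 <-> pos + u + 3*v = 3*g + 15) -> (pos + u + 3*v <= -3 and u >= -5)).
Check whether g < u + 9 and ((2*pos + 2*u != -10 <-> pos + u + 3*v = 3*g + 15) -> (pos + u + 3*v <= -3 and u >= -5)) implies it.
Countermodel: at the initial state g = 0, pos = 2, u = -6, v = 6, the precondition holds but the weakest precondition fails.
Answer: invalid


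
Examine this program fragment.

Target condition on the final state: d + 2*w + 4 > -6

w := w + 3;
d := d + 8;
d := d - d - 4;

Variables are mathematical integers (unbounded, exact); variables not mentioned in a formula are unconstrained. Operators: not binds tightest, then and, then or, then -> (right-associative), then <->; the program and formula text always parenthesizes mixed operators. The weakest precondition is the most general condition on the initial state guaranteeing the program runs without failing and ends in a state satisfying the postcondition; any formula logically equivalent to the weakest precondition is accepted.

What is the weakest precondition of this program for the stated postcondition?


Working backward. After the program, the postcondition d + 2*w + 4 > -6 must hold; in canonical form it is d + 2*w > -10.
Before d := d - d - 4: 2*w > -6
Before d := d + 8: 2*w > -6
Before w := w + 3: 2*w > -12
Answer: WP = 2*w > -12


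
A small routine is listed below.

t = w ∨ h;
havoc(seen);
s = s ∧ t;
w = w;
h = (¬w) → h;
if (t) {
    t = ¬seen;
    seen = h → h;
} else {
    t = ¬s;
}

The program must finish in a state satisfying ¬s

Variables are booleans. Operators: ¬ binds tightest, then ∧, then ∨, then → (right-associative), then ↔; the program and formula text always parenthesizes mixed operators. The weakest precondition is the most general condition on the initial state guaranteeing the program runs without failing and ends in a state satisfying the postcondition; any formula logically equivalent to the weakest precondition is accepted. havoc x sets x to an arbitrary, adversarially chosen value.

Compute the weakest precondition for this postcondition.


Working backward. After the program, ¬s must hold.
Then branch requires ¬s; else branch requires ¬s.
Before the if: (t → (¬s)) ∧ ((¬t) → (¬s))
Before h := (¬w) → h: (t → (¬s)) ∧ ((¬t) → (¬s))
Before w := w: (t → (¬s)) ∧ ((¬t) → (¬s))
Before s := s ∧ t: (t → (¬(s ∧ t))) ∧ ((¬t) → (¬(s ∧ t)))
Before havoc seen: (t → (¬(s ∧ t))) ∧ ((¬t) → (¬(s ∧ t)))
Before t := w ∨ h: ((w ∨ h) → (¬(s ∧ (w ∨ h)))) ∧ ((¬(w ∨ h)) → (¬(s ∧ (w ∨ h))))
Answer: WP = ((w ∨ h) → (¬(s ∧ (w ∨ h)))) ∧ ((¬(w ∨ h)) → (¬(s ∧ (w ∨ h))))


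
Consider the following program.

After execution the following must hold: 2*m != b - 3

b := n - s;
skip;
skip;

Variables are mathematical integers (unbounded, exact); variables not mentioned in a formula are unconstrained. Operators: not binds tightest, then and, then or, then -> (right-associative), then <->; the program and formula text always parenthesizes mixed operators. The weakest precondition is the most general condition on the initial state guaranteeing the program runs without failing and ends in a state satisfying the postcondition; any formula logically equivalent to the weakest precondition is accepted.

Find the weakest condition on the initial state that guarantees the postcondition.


Working backward. After the program, 2*m != b - 3 must hold.
Before skip: 2*m != b - 3
Before skip: 2*m != b - 3
Before b := n - s: 2*m + s != n - 3
Answer: WP = 2*m + s != n - 3


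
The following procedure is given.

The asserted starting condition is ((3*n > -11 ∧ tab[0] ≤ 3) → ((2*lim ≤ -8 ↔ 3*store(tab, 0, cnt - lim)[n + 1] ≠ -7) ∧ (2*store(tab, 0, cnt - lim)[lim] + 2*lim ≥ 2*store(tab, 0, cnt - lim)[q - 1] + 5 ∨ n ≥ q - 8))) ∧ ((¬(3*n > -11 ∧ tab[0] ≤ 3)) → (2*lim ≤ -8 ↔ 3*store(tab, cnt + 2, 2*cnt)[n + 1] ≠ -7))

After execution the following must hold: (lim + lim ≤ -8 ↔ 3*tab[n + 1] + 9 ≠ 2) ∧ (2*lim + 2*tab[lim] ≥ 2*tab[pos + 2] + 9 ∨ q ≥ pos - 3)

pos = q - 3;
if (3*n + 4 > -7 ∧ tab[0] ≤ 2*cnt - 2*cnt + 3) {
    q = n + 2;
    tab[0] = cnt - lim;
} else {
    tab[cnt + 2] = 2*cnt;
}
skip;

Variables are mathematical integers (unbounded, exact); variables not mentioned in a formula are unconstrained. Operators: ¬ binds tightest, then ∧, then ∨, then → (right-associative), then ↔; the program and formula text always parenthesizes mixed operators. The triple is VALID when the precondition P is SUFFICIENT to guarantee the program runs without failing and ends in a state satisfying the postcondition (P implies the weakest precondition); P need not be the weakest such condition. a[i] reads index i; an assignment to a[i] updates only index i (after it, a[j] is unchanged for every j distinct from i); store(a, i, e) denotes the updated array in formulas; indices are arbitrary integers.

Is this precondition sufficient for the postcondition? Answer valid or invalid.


Working backward. After the program, the postcondition (lim + lim ≤ -8 ↔ 3*tab[n + 1] + 9 ≠ 2) ∧ (2*lim + 2*tab[lim] ≥ 2*tab[pos + 2] + 9 ∨ q ≥ pos - 3) must hold; in canonical form it is (2*lim ≤ -8 ↔ 3*tab[n + 1] ≠ -7) ∧ (2*tab[lim] + 2*lim ≥ 2*tab[pos + 2] + 9 ∨ q ≥ pos - 3).
Before skip: (2*lim ≤ -8 ↔ 3*tab[n + 1] ≠ -7) ∧ (2*tab[lim] + 2*lim ≥ 2*tab[pos + 2] + 9 ∨ q ≥ pos - 3)
Then branch requires (2*lim ≤ -8 ↔ 3*store(tab, 0, cnt - lim)[n + 1] ≠ -7) ∧ (2*store(tab, 0, cnt - lim)[lim] + 2*lim ≥ 2*store(tab, 0, cnt - lim)[pos + 2] + 9 ∨ n ≥ pos - 5); else branch requires (2*lim ≤ -8 ↔ 3*store(tab, cnt + 2, 2*cnt)[n + 1] ≠ -7) ∧ (2*store(tab, cnt + 2, 2*cnt)[lim] + 2*lim ≥ 2*store(tab, cnt + 2, 2*cnt)[pos + 2] + 9 ∨ q ≥ pos - 3).
Before the if: ((3*n > -11 ∧ tab[0] ≤ 3) → ((2*lim ≤ -8 ↔ 3*store(tab, 0, cnt - lim)[n + 1] ≠ -7) ∧ (2*store(tab, 0, cnt - lim)[lim] + 2*lim ≥ 2*store(tab, 0, cnt - lim)[pos + 2] + 9 ∨ n ≥ pos - 5))) ∧ ((¬(3*n > -11 ∧ tab[0] ≤ 3)) → ((2*lim ≤ -8 ↔ 3*store(tab, cnt + 2, 2*cnt)[n + 1] ≠ -7) ∧ (2*store(tab, cnt + 2, 2*cnt)[lim] + 2*lim ≥ 2*store(tab, cnt + 2, 2*cnt)[pos + 2] + 9 ∨ q ≥ pos - 3)))
Before pos := q - 3: ((3*n > -11 ∧ tab[0] ≤ 3) → ((2*lim ≤ -8 ↔ 3*store(tab, 0, cnt - lim)[n + 1] ≠ -7) ∧ (2*store(tab, 0, cnt - lim)[lim] + 2*lim ≥ 2*store(tab, 0, cnt - lim)[q - 1] + 9 ∨ n ≥ q - 8))) ∧ ((¬(3*n > -11 ∧ tab[0] ≤ 3)) → (2*lim ≤ -8 ↔ 3*store(tab, cnt + 2, 2*cnt)[n + 1] ≠ -7))
The weakest precondition is ((3*n > -11 ∧ tab[0] ≤ 3) → ((2*lim ≤ -8 ↔ 3*store(tab, 0, cnt - lim)[n + 1] ≠ -7) ∧ (2*store(tab, 0, cnt - lim)[lim] + 2*lim ≥ 2*store(tab, 0, cnt - lim)[q - 1] + 9 ∨ n ≥ q - 8))) ∧ ((¬(3*n > -11 ∧ tab[0] ≤ 3)) → (2*lim ≤ -8 ↔ 3*store(tab, cnt + 2, 2*cnt)[n + 1] ≠ -7)).
Check whether ((3*n > -11 ∧ tab[0] ≤ 3) → ((2*lim ≤ -8 ↔ 3*store(tab, 0, cnt - lim)[n + 1] ≠ -7) ∧ (2*store(tab, 0, cnt - lim)[lim] + 2*lim ≥ 2*store(tab, 0, cnt - lim)[q - 1] + 5 ∨ n ≥ q - 8))) ∧ ((¬(3*n > -11 ∧ tab[0] ≤ 3)) → (2*lim ≤ -8 ↔ 3*store(tab, cnt + 2, 2*cnt)[n + 1] ≠ -7)) implies it.
Countermodel: at the initial state cnt = -1, lim = -4, n = -3, q = 6, tab = {[-4] = 30152, [-2] = 2, [0] = -6516, [1] = 2, [5] = 30145, elsewhere 2}, the precondition holds but the weakest precondition fails.
Answer: invalid


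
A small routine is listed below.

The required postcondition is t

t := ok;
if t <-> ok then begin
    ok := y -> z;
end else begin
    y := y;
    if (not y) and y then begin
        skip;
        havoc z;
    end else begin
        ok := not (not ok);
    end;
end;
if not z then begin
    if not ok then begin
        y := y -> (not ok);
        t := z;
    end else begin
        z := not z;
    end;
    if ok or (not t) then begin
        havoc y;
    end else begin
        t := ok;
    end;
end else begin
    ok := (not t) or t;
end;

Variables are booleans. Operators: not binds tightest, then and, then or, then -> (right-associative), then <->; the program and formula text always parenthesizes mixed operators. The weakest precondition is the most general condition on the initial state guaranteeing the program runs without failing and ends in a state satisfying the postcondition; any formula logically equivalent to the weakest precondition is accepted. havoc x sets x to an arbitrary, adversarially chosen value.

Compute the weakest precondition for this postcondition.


Working backward. After the program, t must hold.
Then branch requires ((not ok) -> (((ok or (not z)) -> z) and ((not (ok or (not z))) -> ok))) and (ok -> (((ok or (not t)) -> t) and ((not (ok or (not t))) -> ok))); else branch requires t.
Before the if: ((not z) -> (((not ok) -> (((ok or (not z)) -> z) and ((not (ok or (not z))) -> ok))) and (ok -> (((ok or (not t)) -> t) and ((not (ok or (not t))) -> ok))))) and (z -> t)
Then branch requires ((not z) -> (((not (y -> z)) -> ((((y -> z) or (not z)) -> z) and ((not ((y -> z) or (not z))) -> (y -> z)))) and ((y -> z) -> ((((y -> z) or (not t)) -> t) and ((not ((y -> z) or (not t))) -> (y -> z)))))) and (z -> t); else branch requires ((not z) -> (((not ok) -> (((ok or (not z)) -> z) and ((not (ok or (not z))) -> ok))) and (ok -> (((ok or (not t)) -> t) and ((not (ok or (not t))) -> ok))))) and (z -> t).
Before the if: ((t <-> ok) -> (((not z) -> (((not (y -> z)) -> ((((y -> z) or (not z)) -> z) and ((not ((y -> z) or (not z))) -> (y -> z)))) and ((y -> z) -> ((((y -> z) or (not t)) -> t) and ((not ((y -> z) or (not t))) -> (y -> z)))))) and (z -> t))) and ((not (t <-> ok)) -> (((not z) -> (((not ok) -> (((ok or (not z)) -> z) and ((not (ok or (not z))) -> ok))) and (ok -> (((ok or (not t)) -> t) and ((not (ok or (not t))) -> ok))))) and (z -> t)))
Before t := ok: ((not z) -> (((not (y -> z)) -> ((((y -> z) or (not z)) -> z) and ((not ((y -> z) or (not z))) -> (y -> z)))) and ((y -> z) -> ((((y -> z) or (not ok)) -> ok) and ((not ((y -> z) or (not ok))) -> (y -> z)))))) and (z -> ok)
Answer: WP = ((not z) -> (((not (y -> z)) -> ((((y -> z) or (not z)) -> z) and ((not ((y -> z) or (not z))) -> (y -> z)))) and ((y -> z) -> ((((y -> z) or (not ok)) -> ok) and ((not ((y -> z) or (not ok))) -> (y -> z)))))) and (z -> ok)


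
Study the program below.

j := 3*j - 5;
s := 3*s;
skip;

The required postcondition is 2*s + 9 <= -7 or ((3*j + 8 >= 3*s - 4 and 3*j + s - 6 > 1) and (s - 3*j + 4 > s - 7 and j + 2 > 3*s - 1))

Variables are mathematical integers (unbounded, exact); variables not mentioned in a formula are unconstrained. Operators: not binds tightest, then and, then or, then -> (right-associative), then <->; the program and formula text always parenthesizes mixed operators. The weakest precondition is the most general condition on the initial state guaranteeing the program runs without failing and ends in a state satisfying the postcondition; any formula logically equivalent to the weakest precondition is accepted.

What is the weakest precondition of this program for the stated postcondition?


Working backward. After the program, the postcondition 2*s + 9 <= -7 or ((3*j + 8 >= 3*s - 4 and 3*j + s - 6 > 1) and (s - 3*j + 4 > s - 7 and j + 2 > 3*s - 1)) must hold; in canonical form it is 2*s <= -16 or (3*j >= 3*s - 12 and 3*j + s > 7 and 3*j < 11 and j > 3*s - 3).
Before skip: 2*s <= -16 or (3*j >= 3*s - 12 and 3*j + s > 7 and 3*j < 11 and j > 3*s - 3)
Before s := 3*s: 6*s <= -16 or (3*j >= 9*s - 12 and 3*j + 3*s > 7 and 3*j < 11 and j > 9*s - 3)
Before j := 3*j - 5: 6*s <= -16 or (9*j >= 9*s + 3 and 9*j + 3*s > 22 and 9*j < 26 and 3*j > 9*s + 2)
Answer: WP = 6*s <= -16 or (9*j >= 9*s + 3 and 9*j + 3*s > 22 and 9*j < 26 and 3*j > 9*s + 2)


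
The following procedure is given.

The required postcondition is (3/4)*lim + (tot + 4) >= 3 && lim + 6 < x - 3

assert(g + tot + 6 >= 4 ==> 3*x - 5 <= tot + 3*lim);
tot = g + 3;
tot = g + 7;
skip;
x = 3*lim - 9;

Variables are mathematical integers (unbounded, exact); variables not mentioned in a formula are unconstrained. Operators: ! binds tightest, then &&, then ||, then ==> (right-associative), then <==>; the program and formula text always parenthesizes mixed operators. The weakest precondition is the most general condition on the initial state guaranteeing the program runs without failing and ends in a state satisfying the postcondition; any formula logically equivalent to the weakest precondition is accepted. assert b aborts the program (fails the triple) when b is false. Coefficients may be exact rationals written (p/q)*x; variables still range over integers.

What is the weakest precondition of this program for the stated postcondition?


Working backward. After the program, the postcondition (3/4)*lim + (tot + 4) >= 3 && lim + 6 < x - 3 must hold; in canonical form it is (3/4)*lim + tot >= -1 && lim < x - 9.
Before x := 3*lim - 9: (3/4)*lim + tot >= -1 && 2*lim > 18
Before skip: (3/4)*lim + tot >= -1 && 2*lim > 18
Before tot := g + 7: g + (3/4)*lim >= -8 && 2*lim > 18
Before tot := g + 3: g + (3/4)*lim >= -8 && 2*lim > 18
Before assert g + tot + 6 >= 4 ==> 3*x - 5 <= tot + 3*lim: (g + tot >= -2 ==> 3*x <= 3*lim + tot + 5) && g + (3/4)*lim >= -8 && 2*lim > 18
Answer: WP = (g + tot >= -2 ==> 3*x <= 3*lim + tot + 5) && g + (3/4)*lim >= -8 && 2*lim > 18


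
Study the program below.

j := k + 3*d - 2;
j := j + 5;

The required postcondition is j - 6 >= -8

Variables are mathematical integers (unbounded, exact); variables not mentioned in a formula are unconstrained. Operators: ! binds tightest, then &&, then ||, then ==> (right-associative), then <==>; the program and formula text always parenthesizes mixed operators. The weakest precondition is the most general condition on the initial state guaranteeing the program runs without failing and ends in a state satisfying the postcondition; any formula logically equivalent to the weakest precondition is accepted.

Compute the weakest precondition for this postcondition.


Working backward. After the program, the postcondition j - 6 >= -8 must hold; in canonical form it is j >= -2.
Before j := j + 5: j >= -7
Before j := k + 3*d - 2: 3*d + k >= -5
Answer: WP = 3*d + k >= -5


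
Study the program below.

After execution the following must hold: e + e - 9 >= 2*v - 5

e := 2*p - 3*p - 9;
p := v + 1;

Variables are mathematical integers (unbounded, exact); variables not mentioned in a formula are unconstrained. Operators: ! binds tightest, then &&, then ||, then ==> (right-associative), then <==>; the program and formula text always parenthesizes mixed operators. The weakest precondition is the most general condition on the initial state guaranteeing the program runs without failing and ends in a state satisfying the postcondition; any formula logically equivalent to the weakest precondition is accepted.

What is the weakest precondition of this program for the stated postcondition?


Working backward. After the program, the postcondition e + e - 9 >= 2*v - 5 must hold; in canonical form it is 2*e >= 2*v + 4.
Before p := v + 1: 2*e >= 2*v + 4
Before e := 2*p - 3*p - 9: 2*p + 2*v <= -22
Answer: WP = 2*p + 2*v <= -22


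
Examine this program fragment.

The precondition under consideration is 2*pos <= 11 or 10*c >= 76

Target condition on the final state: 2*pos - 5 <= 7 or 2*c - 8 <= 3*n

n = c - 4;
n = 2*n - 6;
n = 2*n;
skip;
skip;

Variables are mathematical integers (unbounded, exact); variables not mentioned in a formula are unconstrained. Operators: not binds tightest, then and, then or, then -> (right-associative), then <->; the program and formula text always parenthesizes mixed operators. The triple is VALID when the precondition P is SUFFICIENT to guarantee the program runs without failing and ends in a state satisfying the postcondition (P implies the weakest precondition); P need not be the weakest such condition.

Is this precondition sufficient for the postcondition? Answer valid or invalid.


Working backward. After the program, the postcondition 2*pos - 5 <= 7 or 2*c - 8 <= 3*n must hold; in canonical form it is 2*pos <= 12 or 2*c <= 3*n + 8.
Before skip: 2*pos <= 12 or 2*c <= 3*n + 8
Before skip: 2*pos <= 12 or 2*c <= 3*n + 8
Before n := 2*n: 2*pos <= 12 or 2*c <= 6*n + 8
Before n := 2*n - 6: 2*pos <= 12 or 2*c <= 12*n - 28
Before n := c - 4: 2*pos <= 12 or 10*c >= 76
The weakest precondition is 2*pos <= 12 or 10*c >= 76.
Check whether 2*pos <= 11 or 10*c >= 76 implies it.
Every state satisfying the precondition satisfies the weakest precondition: the implication holds.
Answer: valid


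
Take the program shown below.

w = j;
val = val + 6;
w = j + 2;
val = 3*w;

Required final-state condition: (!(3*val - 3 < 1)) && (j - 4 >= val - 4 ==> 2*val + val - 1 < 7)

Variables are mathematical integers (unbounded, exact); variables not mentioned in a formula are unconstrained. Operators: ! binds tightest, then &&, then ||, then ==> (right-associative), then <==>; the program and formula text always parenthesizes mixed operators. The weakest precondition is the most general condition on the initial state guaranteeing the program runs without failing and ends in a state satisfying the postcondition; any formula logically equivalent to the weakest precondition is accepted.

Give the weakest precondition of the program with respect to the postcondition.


Working backward. After the program, the postcondition (!(3*val - 3 < 1)) && (j - 4 >= val - 4 ==> 2*val + val - 1 < 7) must hold; in canonical form it is (!(3*val < 4)) && (j >= val ==> 3*val < 8).
Before val := 3*w: (!(9*w < 4)) && (j >= 3*w ==> 9*w < 8)
Before w := j + 2: (!(9*j < -14)) && (2*j <= -6 ==> 9*j < -10)
Before val := val + 6: (!(9*j < -14)) && (2*j <= -6 ==> 9*j < -10)
Before w := j: (!(9*j < -14)) && (2*j <= -6 ==> 9*j < -10)
Answer: WP = (!(9*j < -14)) && (2*j <= -6 ==> 9*j < -10)


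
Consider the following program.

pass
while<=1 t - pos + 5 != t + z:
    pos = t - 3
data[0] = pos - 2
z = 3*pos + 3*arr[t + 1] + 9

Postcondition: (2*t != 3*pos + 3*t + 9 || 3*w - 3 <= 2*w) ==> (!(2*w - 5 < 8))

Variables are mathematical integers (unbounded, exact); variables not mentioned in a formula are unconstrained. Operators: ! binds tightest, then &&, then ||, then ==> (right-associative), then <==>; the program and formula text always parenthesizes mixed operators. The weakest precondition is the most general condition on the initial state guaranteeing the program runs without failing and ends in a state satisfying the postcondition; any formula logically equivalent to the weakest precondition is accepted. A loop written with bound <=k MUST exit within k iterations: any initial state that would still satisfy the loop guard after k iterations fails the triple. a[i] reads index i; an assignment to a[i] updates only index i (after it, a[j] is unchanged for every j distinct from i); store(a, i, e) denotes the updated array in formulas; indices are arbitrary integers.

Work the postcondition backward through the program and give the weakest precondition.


Working backward. After the program, the postcondition (2*t != 3*pos + 3*t + 9 || 3*w - 3 <= 2*w) ==> (!(2*w - 5 < 8)) must hold; in canonical form it is (3*pos + t != -9 || w <= 3) ==> (!(2*w < 13)).
Before z := 3*pos + 3*arr[t + 1] + 9: (3*pos + t != -9 || w <= 3) ==> (!(2*w < 13))
Before data[0] := pos - 2: (3*pos + t != -9 || w <= 3) ==> (!(2*w < 13))
Before the loop (bound <=1), unroll the exhaustion recursion (WP_0 = exit-now case; WP_j = one more guarded iteration, up to j = 1):
  WP_0: (!(pos + z != 5)) && ((3*pos + t != -9 || w <= 3) ==> (!(2*w < 13)))
  WP_1: (pos + z != 5 ==> ((!(t + z != 8)) && ((4*t != 0 || w <= 3) ==> (!(2*w < 13))))) && ((!(pos + z != 5)) ==> ((3*pos + t != -9 || w <= 3) ==> (!(2*w < 13))))
So before the loop: (pos + z != 5 ==> ((!(t + z != 8)) && ((4*t != 0 || w <= 3) ==> (!(2*w < 13))))) && ((!(pos + z != 5)) ==> ((3*pos + t != -9 || w <= 3) ==> (!(2*w < 13))))
Before skip: (pos + z != 5 ==> ((!(t + z != 8)) && ((4*t != 0 || w <= 3) ==> (!(2*w < 13))))) && ((!(pos + z != 5)) ==> ((3*pos + t != -9 || w <= 3) ==> (!(2*w < 13))))
Answer: WP = (pos + z != 5 ==> ((!(t + z != 8)) && ((4*t != 0 || w <= 3) ==> (!(2*w < 13))))) && ((!(pos + z != 5)) ==> ((3*pos + t != -9 || w <= 3) ==> (!(2*w < 13))))


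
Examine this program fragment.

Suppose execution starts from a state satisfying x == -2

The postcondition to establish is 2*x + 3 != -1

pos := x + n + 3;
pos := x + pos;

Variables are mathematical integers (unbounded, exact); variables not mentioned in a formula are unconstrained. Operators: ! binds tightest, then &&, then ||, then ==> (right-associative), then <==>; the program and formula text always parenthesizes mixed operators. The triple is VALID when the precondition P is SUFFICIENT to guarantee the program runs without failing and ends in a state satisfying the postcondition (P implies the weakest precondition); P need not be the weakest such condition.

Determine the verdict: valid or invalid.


Working backward. After the program, the postcondition 2*x + 3 != -1 must hold; in canonical form it is 2*x != -4.
Before pos := x + pos: 2*x != -4
Before pos := x + n + 3: 2*x != -4
The weakest precondition is 2*x != -4.
Check whether x == -2 implies it.
Countermodel: at the initial state x = -2, the precondition holds but the weakest precondition fails.
Answer: invalid


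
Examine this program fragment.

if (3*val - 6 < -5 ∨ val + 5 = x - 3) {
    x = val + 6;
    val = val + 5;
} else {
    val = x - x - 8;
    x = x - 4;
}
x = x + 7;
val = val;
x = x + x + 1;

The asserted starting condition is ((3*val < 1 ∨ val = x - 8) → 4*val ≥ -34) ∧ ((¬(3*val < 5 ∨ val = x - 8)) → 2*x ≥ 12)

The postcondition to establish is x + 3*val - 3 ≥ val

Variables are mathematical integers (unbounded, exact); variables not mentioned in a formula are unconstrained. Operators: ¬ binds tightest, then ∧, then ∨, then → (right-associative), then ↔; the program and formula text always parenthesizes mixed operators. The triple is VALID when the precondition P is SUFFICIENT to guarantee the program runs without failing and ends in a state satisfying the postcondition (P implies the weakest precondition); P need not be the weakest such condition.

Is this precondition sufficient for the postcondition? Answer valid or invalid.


Working backward. After the program, the postcondition x + 3*val - 3 ≥ val must hold; in canonical form it is 2*val + x ≥ 3.
Before x := x + x + 1: 2*val + 2*x ≥ 2
Before val := val: 2*val + 2*x ≥ 2
Before x := x + 7: 2*val + 2*x ≥ -12
Then branch requires 4*val ≥ -34; else branch requires 2*x ≥ 12.
Before the if: ((3*val < 1 ∨ val = x - 8) → 4*val ≥ -34) ∧ ((¬(3*val < 1 ∨ val = x - 8)) → 2*x ≥ 12)
The weakest precondition is ((3*val < 1 ∨ val = x - 8) → 4*val ≥ -34) ∧ ((¬(3*val < 1 ∨ val = x - 8)) → 2*x ≥ 12).
Check whether ((3*val < 1 ∨ val = x - 8) → 4*val ≥ -34) ∧ ((¬(3*val < 5 ∨ val = x - 8)) → 2*x ≥ 12) implies it.
Countermodel: at the initial state val = 1, x = 0, the precondition holds but the weakest precondition fails.
Answer: invalid


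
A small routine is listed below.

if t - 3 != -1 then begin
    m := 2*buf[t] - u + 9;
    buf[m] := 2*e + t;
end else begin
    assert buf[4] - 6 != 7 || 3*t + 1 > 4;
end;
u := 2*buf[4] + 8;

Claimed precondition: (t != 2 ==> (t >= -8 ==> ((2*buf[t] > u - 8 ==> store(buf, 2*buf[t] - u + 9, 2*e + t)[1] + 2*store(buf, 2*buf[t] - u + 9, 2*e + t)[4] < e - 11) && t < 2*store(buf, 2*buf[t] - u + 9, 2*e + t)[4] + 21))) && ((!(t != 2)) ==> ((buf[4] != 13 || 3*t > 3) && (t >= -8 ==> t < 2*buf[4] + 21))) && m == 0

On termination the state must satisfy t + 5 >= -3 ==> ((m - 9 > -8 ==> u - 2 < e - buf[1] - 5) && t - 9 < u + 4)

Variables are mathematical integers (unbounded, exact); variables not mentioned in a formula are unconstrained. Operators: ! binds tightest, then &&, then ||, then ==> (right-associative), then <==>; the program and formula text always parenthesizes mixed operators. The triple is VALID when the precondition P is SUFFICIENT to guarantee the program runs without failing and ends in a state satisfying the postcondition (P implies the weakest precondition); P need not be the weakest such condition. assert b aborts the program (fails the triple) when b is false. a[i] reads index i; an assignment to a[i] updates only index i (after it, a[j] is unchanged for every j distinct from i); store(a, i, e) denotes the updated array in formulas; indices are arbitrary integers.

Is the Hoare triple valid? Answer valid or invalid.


Working backward. After the program, the postcondition t + 5 >= -3 ==> ((m - 9 > -8 ==> u - 2 < e - buf[1] - 5) && t - 9 < u + 4) must hold; in canonical form it is t >= -8 ==> ((m > 1 ==> buf[1] + u < e - 3) && t < u + 13).
Before u := 2*buf[4] + 8: t >= -8 ==> ((m > 1 ==> buf[1] + 2*buf[4] < e - 11) && t < 2*buf[4] + 21)
Then branch requires t >= -8 ==> ((2*buf[t] > u - 8 ==> store(buf, 2*buf[t] - u + 9, 2*e + t)[1] + 2*store(buf, 2*buf[t] - u + 9, 2*e + t)[4] < e - 11) && t < 2*store(buf, 2*buf[t] - u + 9, 2*e + t)[4] + 21); else branch requires (buf[4] != 13 || 3*t > 3) && (t >= -8 ==> ((m > 1 ==> buf[1] + 2*buf[4] < e - 11) && t < 2*buf[4] + 21)).
Before the if: (t != 2 ==> (t >= -8 ==> ((2*buf[t] > u - 8 ==> store(buf, 2*buf[t] - u + 9, 2*e + t)[1] + 2*store(buf, 2*buf[t] - u + 9, 2*e + t)[4] < e - 11) && t < 2*store(buf, 2*buf[t] - u + 9, 2*e + t)[4] + 21))) && ((!(t != 2)) ==> ((buf[4] != 13 || 3*t > 3) && (t >= -8 ==> ((m > 1 ==> buf[1] + 2*buf[4] < e - 11) && t < 2*buf[4] + 21))))
The weakest precondition is (t != 2 ==> (t >= -8 ==> ((2*buf[t] > u - 8 ==> store(buf, 2*buf[t] - u + 9, 2*e + t)[1] + 2*store(buf, 2*buf[t] - u + 9, 2*e + t)[4] < e - 11) && t < 2*store(buf, 2*buf[t] - u + 9, 2*e + t)[4] + 21))) && ((!(t != 2)) ==> ((buf[4] != 13 || 3*t > 3) && (t >= -8 ==> ((m > 1 ==> buf[1] + 2*buf[4] < e - 11) && t < 2*buf[4] + 21)))).
Check whether (t != 2 ==> (t >= -8 ==> ((2*buf[t] > u - 8 ==> store(buf, 2*buf[t] - u + 9, 2*e + t)[1] + 2*store(buf, 2*buf[t] - u + 9, 2*e + t)[4] < e - 11) && t < 2*store(buf, 2*buf[t] - u + 9, 2*e + t)[4] + 21))) && ((!(t != 2)) ==> ((buf[4] != 13 || 3*t > 3) && (t >= -8 ==> t < 2*buf[4] + 21))) && m == 0 implies it.
Every state satisfying the precondition satisfies the weakest precondition: the implication holds.
Answer: valid


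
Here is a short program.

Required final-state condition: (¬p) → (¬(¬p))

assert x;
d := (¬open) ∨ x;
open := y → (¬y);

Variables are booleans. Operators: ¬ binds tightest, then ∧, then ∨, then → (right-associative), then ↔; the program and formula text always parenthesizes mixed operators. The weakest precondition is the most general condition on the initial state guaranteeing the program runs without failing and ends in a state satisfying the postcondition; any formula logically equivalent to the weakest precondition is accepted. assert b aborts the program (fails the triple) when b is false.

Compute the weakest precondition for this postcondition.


Working backward. After the program, the postcondition (¬p) → (¬(¬p)) must hold; in canonical form it is (¬p) → p.
Before open := y → (¬y): (¬p) → p
Before d := (¬open) ∨ x: (¬p) → p
Before assert x: x ∧ ((¬p) → p)
Answer: WP = x ∧ ((¬p) → p)


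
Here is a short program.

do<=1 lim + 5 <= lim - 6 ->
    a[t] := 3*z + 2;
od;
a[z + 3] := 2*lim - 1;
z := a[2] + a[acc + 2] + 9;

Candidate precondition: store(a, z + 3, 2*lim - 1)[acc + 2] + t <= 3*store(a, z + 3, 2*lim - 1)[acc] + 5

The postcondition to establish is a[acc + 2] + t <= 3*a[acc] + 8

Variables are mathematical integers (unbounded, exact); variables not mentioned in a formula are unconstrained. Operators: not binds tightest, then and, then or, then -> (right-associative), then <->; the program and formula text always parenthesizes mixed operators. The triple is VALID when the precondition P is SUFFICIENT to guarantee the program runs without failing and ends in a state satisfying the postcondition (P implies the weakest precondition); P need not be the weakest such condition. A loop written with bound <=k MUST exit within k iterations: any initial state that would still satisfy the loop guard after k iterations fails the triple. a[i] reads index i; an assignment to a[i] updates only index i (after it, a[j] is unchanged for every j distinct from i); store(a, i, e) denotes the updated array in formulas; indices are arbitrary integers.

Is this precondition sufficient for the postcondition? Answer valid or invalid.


Working backward. After the program, a[acc + 2] + t <= 3*a[acc] + 8 must hold.
Before z := a[2] + a[acc + 2] + 9: a[acc + 2] + t <= 3*a[acc] + 8
Before a[z + 3] := 2*lim - 1: store(a, z + 3, 2*lim - 1)[acc + 2] + t <= 3*store(a, z + 3, 2*lim - 1)[acc] + 8
Before the loop (bound <=1), unroll the exhaustion recursion (WP_0 = exit-now case; WP_j = one more guarded iteration, up to j = 1):
  WP_0: store(a, z + 3, 2*lim - 1)[acc + 2] + t <= 3*store(a, z + 3, 2*lim - 1)[acc] + 8
  WP_1: store(a, z + 3, 2*lim - 1)[acc + 2] + t <= 3*store(a, z + 3, 2*lim - 1)[acc] + 8
So before the loop: store(a, z + 3, 2*lim - 1)[acc + 2] + t <= 3*store(a, z + 3, 2*lim - 1)[acc] + 8
The weakest precondition is store(a, z + 3, 2*lim - 1)[acc + 2] + t <= 3*store(a, z + 3, 2*lim - 1)[acc] + 8.
Check whether store(a, z + 3, 2*lim - 1)[acc + 2] + t <= 3*store(a, z + 3, 2*lim - 1)[acc] + 5 implies it.
Every state satisfying the precondition satisfies the weakest precondition: the implication holds.
Answer: valid


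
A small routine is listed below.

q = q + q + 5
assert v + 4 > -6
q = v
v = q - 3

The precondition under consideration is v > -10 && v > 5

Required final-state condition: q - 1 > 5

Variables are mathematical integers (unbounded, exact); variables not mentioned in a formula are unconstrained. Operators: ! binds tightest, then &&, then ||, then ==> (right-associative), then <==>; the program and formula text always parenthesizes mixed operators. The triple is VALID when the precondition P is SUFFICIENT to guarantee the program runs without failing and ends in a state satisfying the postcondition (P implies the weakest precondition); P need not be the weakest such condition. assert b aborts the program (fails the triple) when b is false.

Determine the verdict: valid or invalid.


Working backward. After the program, the postcondition q - 1 > 5 must hold; in canonical form it is q > 6.
Before v := q - 3: q > 6
Before q := v: v > 6
Before assert v + 4 > -6: v > -10 && v > 6
Before q := q + q + 5: v > -10 && v > 6
The weakest precondition is v > -10 && v > 6.
Check whether v > -10 && v > 5 implies it.
Countermodel: at the initial state v = 6, the precondition holds but the weakest precondition fails.
Answer: invalid


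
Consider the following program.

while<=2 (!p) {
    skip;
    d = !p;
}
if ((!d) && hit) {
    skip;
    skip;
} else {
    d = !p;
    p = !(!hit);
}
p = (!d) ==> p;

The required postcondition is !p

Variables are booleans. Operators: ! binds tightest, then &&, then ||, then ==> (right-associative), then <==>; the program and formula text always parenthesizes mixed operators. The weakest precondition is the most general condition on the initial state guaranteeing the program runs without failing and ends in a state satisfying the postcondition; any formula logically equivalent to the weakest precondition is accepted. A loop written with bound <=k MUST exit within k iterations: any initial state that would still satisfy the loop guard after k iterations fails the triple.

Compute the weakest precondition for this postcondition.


Working backward. After the program, !p must hold.
Before p := (!d) ==> p: !((!d) ==> p)
Then branch requires !((!d) ==> p); else branch requires !(p ==> hit).
Before the if: (((!d) && hit) ==> (!((!d) ==> p))) && ((!((!d) && hit)) ==> (!(p ==> hit)))
Before the loop (bound <=2), unroll the exhaustion recursion (WP_0 = exit-now case; WP_j = one more guarded iteration, up to j = 2):
  WP_0: p && (((!d) && hit) ==> (!((!d) ==> p))) && ((!((!d) && hit)) ==> (!(p ==> hit)))
  WP_1: ((!p) ==> (p && (!(p && hit)) && ((!(p && hit)) ==> (!(p ==> hit))))) && (p ==> ((((!d) && hit) ==> (!((!d) ==> p))) && ((!((!d) && hit)) ==> (!(p ==> hit)))))
  WP_2: ((!p) ==> (((!p) ==> (p && (!(p && hit)) && ((!(p && hit)) ==> (!(p ==> hit))))) && (p ==> ((!(p && hit)) && ((!(p && hit)) ==> (!(p ==> hit))))))) && (p ==> ((((!d) && hit) ==> (!((!d) ==> p))) && ((!((!d) && hit)) ==> (!(p ==> hit)))))
So before the loop: ((!p) ==> (((!p) ==> (p && (!(p && hit)) && ((!(p && hit)) ==> (!(p ==> hit))))) && (p ==> ((!(p && hit)) && ((!(p && hit)) ==> (!(p ==> hit))))))) && (p ==> ((((!d) && hit) ==> (!((!d) ==> p))) && ((!((!d) && hit)) ==> (!(p ==> hit)))))
Answer: WP = ((!p) ==> (((!p) ==> (p && (!(p && hit)) && ((!(p && hit)) ==> (!(p ==> hit))))) && (p ==> ((!(p && hit)) && ((!(p && hit)) ==> (!(p ==> hit))))))) && (p ==> ((((!d) && hit) ==> (!((!d) ==> p))) && ((!((!d) && hit)) ==> (!(p ==> hit)))))


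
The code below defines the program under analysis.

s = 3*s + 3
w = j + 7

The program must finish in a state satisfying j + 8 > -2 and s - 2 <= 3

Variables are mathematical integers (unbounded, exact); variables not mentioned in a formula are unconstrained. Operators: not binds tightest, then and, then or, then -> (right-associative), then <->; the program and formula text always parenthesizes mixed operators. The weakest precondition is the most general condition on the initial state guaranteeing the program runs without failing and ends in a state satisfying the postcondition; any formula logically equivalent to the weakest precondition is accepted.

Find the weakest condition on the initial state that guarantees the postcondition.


Working backward. After the program, the postcondition j + 8 > -2 and s - 2 <= 3 must hold; in canonical form it is j > -10 and s <= 5.
Before w := j + 7: j > -10 and s <= 5
Before s := 3*s + 3: j > -10 and 3*s <= 2
Answer: WP = j > -10 and 3*s <= 2
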